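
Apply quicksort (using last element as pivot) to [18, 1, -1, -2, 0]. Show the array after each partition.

Partition 1: pivot=0 at index 2 -> [-1, -2, 0, 1, 18]
Partition 2: pivot=-2 at index 0 -> [-2, -1, 0, 1, 18]
Partition 3: pivot=18 at index 4 -> [-2, -1, 0, 1, 18]


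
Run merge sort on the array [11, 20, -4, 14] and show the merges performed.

Divide and conquer:
  Merge [11] + [20] -> [11, 20]
  Merge [-4] + [14] -> [-4, 14]
  Merge [11, 20] + [-4, 14] -> [-4, 11, 14, 20]


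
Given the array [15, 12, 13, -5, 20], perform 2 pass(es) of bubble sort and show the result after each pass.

After pass 1: [12, 13, -5, 15, 20] (3 swaps)
After pass 2: [12, -5, 13, 15, 20] (1 swaps)
Total swaps: 4


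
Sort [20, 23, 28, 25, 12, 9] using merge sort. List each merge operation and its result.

Divide and conquer:
  Merge [23] + [28] -> [23, 28]
  Merge [20] + [23, 28] -> [20, 23, 28]
  Merge [12] + [9] -> [9, 12]
  Merge [25] + [9, 12] -> [9, 12, 25]
  Merge [20, 23, 28] + [9, 12, 25] -> [9, 12, 20, 23, 25, 28]


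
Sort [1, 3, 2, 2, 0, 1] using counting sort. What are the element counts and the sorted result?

Count array: [1, 2, 2, 1]
(count[i] = number of elements equal to i)
Cumulative count: [1, 3, 5, 6]
Sorted: [0, 1, 1, 2, 2, 3]


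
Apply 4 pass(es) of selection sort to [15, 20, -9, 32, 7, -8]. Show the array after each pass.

Pass 1: Select minimum -9 at index 2, swap -> [-9, 20, 15, 32, 7, -8]
Pass 2: Select minimum -8 at index 5, swap -> [-9, -8, 15, 32, 7, 20]
Pass 3: Select minimum 7 at index 4, swap -> [-9, -8, 7, 32, 15, 20]
Pass 4: Select minimum 15 at index 4, swap -> [-9, -8, 7, 15, 32, 20]


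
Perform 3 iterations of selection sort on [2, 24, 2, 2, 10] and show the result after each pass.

Pass 1: Select minimum 2 at index 0, swap -> [2, 24, 2, 2, 10]
Pass 2: Select minimum 2 at index 2, swap -> [2, 2, 24, 2, 10]
Pass 3: Select minimum 2 at index 3, swap -> [2, 2, 2, 24, 10]


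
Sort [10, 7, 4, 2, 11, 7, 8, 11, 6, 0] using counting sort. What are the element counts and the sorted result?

Count array: [1, 0, 1, 0, 1, 0, 1, 2, 1, 0, 1, 2]
(count[i] = number of elements equal to i)
Cumulative count: [1, 1, 2, 2, 3, 3, 4, 6, 7, 7, 8, 10]
Sorted: [0, 2, 4, 6, 7, 7, 8, 10, 11, 11]


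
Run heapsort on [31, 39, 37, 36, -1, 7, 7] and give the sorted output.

Build heap: [39, 36, 37, 31, -1, 7, 7]
Extract 39: [37, 36, 7, 31, -1, 7, 39]
Extract 37: [36, 31, 7, 7, -1, 37, 39]
Extract 36: [31, 7, 7, -1, 36, 37, 39]
Extract 31: [7, -1, 7, 31, 36, 37, 39]
Extract 7: [7, -1, 7, 31, 36, 37, 39]
Extract 7: [-1, 7, 7, 31, 36, 37, 39]


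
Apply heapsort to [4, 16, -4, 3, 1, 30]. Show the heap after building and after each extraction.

Build heap: [30, 16, 4, 3, 1, -4]
Extract 30: [16, 3, 4, -4, 1, 30]
Extract 16: [4, 3, 1, -4, 16, 30]
Extract 4: [3, -4, 1, 4, 16, 30]
Extract 3: [1, -4, 3, 4, 16, 30]
Extract 1: [-4, 1, 3, 4, 16, 30]


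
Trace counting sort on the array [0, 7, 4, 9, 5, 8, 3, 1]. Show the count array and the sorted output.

Count array: [1, 1, 0, 1, 1, 1, 0, 1, 1, 1]
(count[i] = number of elements equal to i)
Cumulative count: [1, 2, 2, 3, 4, 5, 5, 6, 7, 8]
Sorted: [0, 1, 3, 4, 5, 7, 8, 9]


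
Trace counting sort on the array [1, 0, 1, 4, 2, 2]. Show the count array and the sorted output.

Count array: [1, 2, 2, 0, 1]
(count[i] = number of elements equal to i)
Cumulative count: [1, 3, 5, 5, 6]
Sorted: [0, 1, 1, 2, 2, 4]


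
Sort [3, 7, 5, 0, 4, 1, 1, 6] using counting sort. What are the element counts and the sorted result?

Count array: [1, 2, 0, 1, 1, 1, 1, 1]
(count[i] = number of elements equal to i)
Cumulative count: [1, 3, 3, 4, 5, 6, 7, 8]
Sorted: [0, 1, 1, 3, 4, 5, 6, 7]


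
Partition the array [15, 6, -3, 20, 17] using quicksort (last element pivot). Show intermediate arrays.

Partition 1: pivot=17 at index 3 -> [15, 6, -3, 17, 20]
Partition 2: pivot=-3 at index 0 -> [-3, 6, 15, 17, 20]
Partition 3: pivot=15 at index 2 -> [-3, 6, 15, 17, 20]


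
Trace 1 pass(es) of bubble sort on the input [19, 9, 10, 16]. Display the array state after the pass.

After pass 1: [9, 10, 16, 19] (3 swaps)
Total swaps: 3


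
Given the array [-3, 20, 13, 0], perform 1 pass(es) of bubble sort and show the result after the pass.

After pass 1: [-3, 13, 0, 20] (2 swaps)
Total swaps: 2


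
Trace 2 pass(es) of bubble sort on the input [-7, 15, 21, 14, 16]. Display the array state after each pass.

After pass 1: [-7, 15, 14, 16, 21] (2 swaps)
After pass 2: [-7, 14, 15, 16, 21] (1 swaps)
Total swaps: 3


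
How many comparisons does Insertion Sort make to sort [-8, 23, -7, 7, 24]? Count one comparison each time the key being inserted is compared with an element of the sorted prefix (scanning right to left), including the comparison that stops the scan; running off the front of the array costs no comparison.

Insert 23: -8 <= 23 (stop) = 1 comparison(s) -> [-8, 23, -7, 7, 24]
Insert -7: 23 > -7 (shift), -8 <= -7 (stop) = 2 comparison(s) -> [-8, -7, 23, 7, 24]
Insert 7: 23 > 7 (shift), -7 <= 7 (stop) = 2 comparison(s) -> [-8, -7, 7, 23, 24]
Insert 24: 23 <= 24 (stop) = 1 comparison(s) -> [-8, -7, 7, 23, 24]
Total comparisons: 1 + 2 + 2 + 1 = 6


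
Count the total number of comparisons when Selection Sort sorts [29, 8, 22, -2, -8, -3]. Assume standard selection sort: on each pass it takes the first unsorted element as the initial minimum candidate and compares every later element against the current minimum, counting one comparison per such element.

Pass 1: scan indices 1..5 for the minimum = 5 comparison(s); min is -8, place at index 0 -> [-8, 8, 22, -2, 29, -3]
Pass 2: scan indices 2..5 for the minimum = 4 comparison(s); min is -3, place at index 1 -> [-8, -3, 22, -2, 29, 8]
Pass 3: scan indices 3..5 for the minimum = 3 comparison(s); min is -2, place at index 2 -> [-8, -3, -2, 22, 29, 8]
Pass 4: scan indices 4..5 for the minimum = 2 comparison(s); min is 8, place at index 3 -> [-8, -3, -2, 8, 29, 22]
Pass 5: scan indices 5..5 for the minimum = 1 comparison(s); min is 22, place at index 4 -> [-8, -3, -2, 8, 22, 29]
Selection sort always scans the whole unsorted suffix, so the count is (n-1) + (n-2) + ... + 1 = n(n-1)/2 = 6*5/2 = 15 regardless of the input order.
Total comparisons: 5 + 4 + 3 + 2 + 1 = 15


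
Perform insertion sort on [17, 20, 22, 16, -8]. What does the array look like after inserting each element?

First element 17 is already 'sorted'
Insert 20: shifted 0 elements -> [17, 20, 22, 16, -8]
Insert 22: shifted 0 elements -> [17, 20, 22, 16, -8]
Insert 16: shifted 3 elements -> [16, 17, 20, 22, -8]
Insert -8: shifted 4 elements -> [-8, 16, 17, 20, 22]


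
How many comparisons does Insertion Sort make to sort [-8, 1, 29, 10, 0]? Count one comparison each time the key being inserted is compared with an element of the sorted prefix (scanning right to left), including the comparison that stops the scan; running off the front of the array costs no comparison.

Insert 1: -8 <= 1 (stop) = 1 comparison(s) -> [-8, 1, 29, 10, 0]
Insert 29: 1 <= 29 (stop) = 1 comparison(s) -> [-8, 1, 29, 10, 0]
Insert 10: 29 > 10 (shift), 1 <= 10 (stop) = 2 comparison(s) -> [-8, 1, 10, 29, 0]
Insert 0: 29 > 0 (shift), 10 > 0 (shift), 1 > 0 (shift), -8 <= 0 (stop) = 4 comparison(s) -> [-8, 0, 1, 10, 29]
Total comparisons: 1 + 1 + 2 + 4 = 8


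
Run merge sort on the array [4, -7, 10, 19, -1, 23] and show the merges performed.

Divide and conquer:
  Merge [-7] + [10] -> [-7, 10]
  Merge [4] + [-7, 10] -> [-7, 4, 10]
  Merge [-1] + [23] -> [-1, 23]
  Merge [19] + [-1, 23] -> [-1, 19, 23]
  Merge [-7, 4, 10] + [-1, 19, 23] -> [-7, -1, 4, 10, 19, 23]


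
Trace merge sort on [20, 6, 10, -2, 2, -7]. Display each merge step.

Divide and conquer:
  Merge [6] + [10] -> [6, 10]
  Merge [20] + [6, 10] -> [6, 10, 20]
  Merge [2] + [-7] -> [-7, 2]
  Merge [-2] + [-7, 2] -> [-7, -2, 2]
  Merge [6, 10, 20] + [-7, -2, 2] -> [-7, -2, 2, 6, 10, 20]


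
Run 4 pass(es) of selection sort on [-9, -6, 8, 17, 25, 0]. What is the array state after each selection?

Pass 1: Select minimum -9 at index 0, swap -> [-9, -6, 8, 17, 25, 0]
Pass 2: Select minimum -6 at index 1, swap -> [-9, -6, 8, 17, 25, 0]
Pass 3: Select minimum 0 at index 5, swap -> [-9, -6, 0, 17, 25, 8]
Pass 4: Select minimum 8 at index 5, swap -> [-9, -6, 0, 8, 25, 17]


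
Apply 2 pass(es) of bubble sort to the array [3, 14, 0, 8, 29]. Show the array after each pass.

After pass 1: [3, 0, 8, 14, 29] (2 swaps)
After pass 2: [0, 3, 8, 14, 29] (1 swaps)
Total swaps: 3


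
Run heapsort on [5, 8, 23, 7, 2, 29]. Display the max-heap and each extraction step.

Build heap: [29, 8, 23, 7, 2, 5]
Extract 29: [23, 8, 5, 7, 2, 29]
Extract 23: [8, 7, 5, 2, 23, 29]
Extract 8: [7, 2, 5, 8, 23, 29]
Extract 7: [5, 2, 7, 8, 23, 29]
Extract 5: [2, 5, 7, 8, 23, 29]


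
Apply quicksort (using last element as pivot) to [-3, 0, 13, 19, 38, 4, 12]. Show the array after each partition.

Partition 1: pivot=12 at index 3 -> [-3, 0, 4, 12, 38, 13, 19]
Partition 2: pivot=4 at index 2 -> [-3, 0, 4, 12, 38, 13, 19]
Partition 3: pivot=0 at index 1 -> [-3, 0, 4, 12, 38, 13, 19]
Partition 4: pivot=19 at index 5 -> [-3, 0, 4, 12, 13, 19, 38]


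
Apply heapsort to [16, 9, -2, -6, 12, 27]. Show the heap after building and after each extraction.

Build heap: [27, 12, 16, -6, 9, -2]
Extract 27: [16, 12, -2, -6, 9, 27]
Extract 16: [12, 9, -2, -6, 16, 27]
Extract 12: [9, -6, -2, 12, 16, 27]
Extract 9: [-2, -6, 9, 12, 16, 27]
Extract -2: [-6, -2, 9, 12, 16, 27]


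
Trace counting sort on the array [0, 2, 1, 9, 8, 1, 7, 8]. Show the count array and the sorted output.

Count array: [1, 2, 1, 0, 0, 0, 0, 1, 2, 1]
(count[i] = number of elements equal to i)
Cumulative count: [1, 3, 4, 4, 4, 4, 4, 5, 7, 8]
Sorted: [0, 1, 1, 2, 7, 8, 8, 9]


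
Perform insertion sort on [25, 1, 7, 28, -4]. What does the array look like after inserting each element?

First element 25 is already 'sorted'
Insert 1: shifted 1 elements -> [1, 25, 7, 28, -4]
Insert 7: shifted 1 elements -> [1, 7, 25, 28, -4]
Insert 28: shifted 0 elements -> [1, 7, 25, 28, -4]
Insert -4: shifted 4 elements -> [-4, 1, 7, 25, 28]


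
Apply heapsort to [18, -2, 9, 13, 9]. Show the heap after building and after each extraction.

Build heap: [18, 13, 9, -2, 9]
Extract 18: [13, 9, 9, -2, 18]
Extract 13: [9, -2, 9, 13, 18]
Extract 9: [9, -2, 9, 13, 18]
Extract 9: [-2, 9, 9, 13, 18]


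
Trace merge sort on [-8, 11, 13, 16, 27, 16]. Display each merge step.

Divide and conquer:
  Merge [11] + [13] -> [11, 13]
  Merge [-8] + [11, 13] -> [-8, 11, 13]
  Merge [27] + [16] -> [16, 27]
  Merge [16] + [16, 27] -> [16, 16, 27]
  Merge [-8, 11, 13] + [16, 16, 27] -> [-8, 11, 13, 16, 16, 27]


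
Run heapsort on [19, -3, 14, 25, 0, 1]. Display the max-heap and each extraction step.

Build heap: [25, 19, 14, -3, 0, 1]
Extract 25: [19, 1, 14, -3, 0, 25]
Extract 19: [14, 1, 0, -3, 19, 25]
Extract 14: [1, -3, 0, 14, 19, 25]
Extract 1: [0, -3, 1, 14, 19, 25]
Extract 0: [-3, 0, 1, 14, 19, 25]


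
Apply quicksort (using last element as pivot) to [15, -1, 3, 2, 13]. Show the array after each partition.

Partition 1: pivot=13 at index 3 -> [-1, 3, 2, 13, 15]
Partition 2: pivot=2 at index 1 -> [-1, 2, 3, 13, 15]


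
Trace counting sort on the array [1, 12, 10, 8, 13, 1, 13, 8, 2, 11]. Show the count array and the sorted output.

Count array: [0, 2, 1, 0, 0, 0, 0, 0, 2, 0, 1, 1, 1, 2]
(count[i] = number of elements equal to i)
Cumulative count: [0, 2, 3, 3, 3, 3, 3, 3, 5, 5, 6, 7, 8, 10]
Sorted: [1, 1, 2, 8, 8, 10, 11, 12, 13, 13]


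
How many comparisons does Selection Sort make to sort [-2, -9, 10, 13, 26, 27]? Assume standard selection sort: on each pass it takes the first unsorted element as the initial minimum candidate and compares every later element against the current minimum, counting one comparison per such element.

Pass 1: scan indices 1..5 for the minimum = 5 comparison(s); min is -9, place at index 0 -> [-9, -2, 10, 13, 26, 27]
Pass 2: scan indices 2..5 for the minimum = 4 comparison(s); min is -2, place at index 1 -> [-9, -2, 10, 13, 26, 27]
Pass 3: scan indices 3..5 for the minimum = 3 comparison(s); min is 10, place at index 2 -> [-9, -2, 10, 13, 26, 27]
Pass 4: scan indices 4..5 for the minimum = 2 comparison(s); min is 13, place at index 3 -> [-9, -2, 10, 13, 26, 27]
Pass 5: scan indices 5..5 for the minimum = 1 comparison(s); min is 26, place at index 4 -> [-9, -2, 10, 13, 26, 27]
Selection sort always scans the whole unsorted suffix, so the count is (n-1) + (n-2) + ... + 1 = n(n-1)/2 = 6*5/2 = 15 regardless of the input order.
Total comparisons: 5 + 4 + 3 + 2 + 1 = 15


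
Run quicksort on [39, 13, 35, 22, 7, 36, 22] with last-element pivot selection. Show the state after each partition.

Partition 1: pivot=22 at index 3 -> [13, 22, 7, 22, 35, 36, 39]
Partition 2: pivot=7 at index 0 -> [7, 22, 13, 22, 35, 36, 39]
Partition 3: pivot=13 at index 1 -> [7, 13, 22, 22, 35, 36, 39]
Partition 4: pivot=39 at index 6 -> [7, 13, 22, 22, 35, 36, 39]
Partition 5: pivot=36 at index 5 -> [7, 13, 22, 22, 35, 36, 39]


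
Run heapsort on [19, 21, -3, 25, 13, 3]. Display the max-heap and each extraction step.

Build heap: [25, 21, 3, 19, 13, -3]
Extract 25: [21, 19, 3, -3, 13, 25]
Extract 21: [19, 13, 3, -3, 21, 25]
Extract 19: [13, -3, 3, 19, 21, 25]
Extract 13: [3, -3, 13, 19, 21, 25]
Extract 3: [-3, 3, 13, 19, 21, 25]


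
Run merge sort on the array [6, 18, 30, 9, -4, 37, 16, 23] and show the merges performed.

Divide and conquer:
  Merge [6] + [18] -> [6, 18]
  Merge [30] + [9] -> [9, 30]
  Merge [6, 18] + [9, 30] -> [6, 9, 18, 30]
  Merge [-4] + [37] -> [-4, 37]
  Merge [16] + [23] -> [16, 23]
  Merge [-4, 37] + [16, 23] -> [-4, 16, 23, 37]
  Merge [6, 9, 18, 30] + [-4, 16, 23, 37] -> [-4, 6, 9, 16, 18, 23, 30, 37]


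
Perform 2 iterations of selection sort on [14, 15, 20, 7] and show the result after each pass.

Pass 1: Select minimum 7 at index 3, swap -> [7, 15, 20, 14]
Pass 2: Select minimum 14 at index 3, swap -> [7, 14, 20, 15]


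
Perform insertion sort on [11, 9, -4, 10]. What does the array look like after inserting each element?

First element 11 is already 'sorted'
Insert 9: shifted 1 elements -> [9, 11, -4, 10]
Insert -4: shifted 2 elements -> [-4, 9, 11, 10]
Insert 10: shifted 1 elements -> [-4, 9, 10, 11]


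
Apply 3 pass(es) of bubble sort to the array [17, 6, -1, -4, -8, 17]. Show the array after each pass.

After pass 1: [6, -1, -4, -8, 17, 17] (4 swaps)
After pass 2: [-1, -4, -8, 6, 17, 17] (3 swaps)
After pass 3: [-4, -8, -1, 6, 17, 17] (2 swaps)
Total swaps: 9


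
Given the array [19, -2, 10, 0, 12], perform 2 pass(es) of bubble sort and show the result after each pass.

After pass 1: [-2, 10, 0, 12, 19] (4 swaps)
After pass 2: [-2, 0, 10, 12, 19] (1 swaps)
Total swaps: 5


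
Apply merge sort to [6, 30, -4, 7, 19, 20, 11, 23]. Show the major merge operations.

Divide and conquer:
  Merge [6] + [30] -> [6, 30]
  Merge [-4] + [7] -> [-4, 7]
  Merge [6, 30] + [-4, 7] -> [-4, 6, 7, 30]
  Merge [19] + [20] -> [19, 20]
  Merge [11] + [23] -> [11, 23]
  Merge [19, 20] + [11, 23] -> [11, 19, 20, 23]
  Merge [-4, 6, 7, 30] + [11, 19, 20, 23] -> [-4, 6, 7, 11, 19, 20, 23, 30]


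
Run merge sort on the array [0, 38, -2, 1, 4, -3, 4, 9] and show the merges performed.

Divide and conquer:
  Merge [0] + [38] -> [0, 38]
  Merge [-2] + [1] -> [-2, 1]
  Merge [0, 38] + [-2, 1] -> [-2, 0, 1, 38]
  Merge [4] + [-3] -> [-3, 4]
  Merge [4] + [9] -> [4, 9]
  Merge [-3, 4] + [4, 9] -> [-3, 4, 4, 9]
  Merge [-2, 0, 1, 38] + [-3, 4, 4, 9] -> [-3, -2, 0, 1, 4, 4, 9, 38]


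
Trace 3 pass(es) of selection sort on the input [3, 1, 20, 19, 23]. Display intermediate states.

Pass 1: Select minimum 1 at index 1, swap -> [1, 3, 20, 19, 23]
Pass 2: Select minimum 3 at index 1, swap -> [1, 3, 20, 19, 23]
Pass 3: Select minimum 19 at index 3, swap -> [1, 3, 19, 20, 23]


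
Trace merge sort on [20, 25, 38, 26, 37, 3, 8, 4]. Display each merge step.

Divide and conquer:
  Merge [20] + [25] -> [20, 25]
  Merge [38] + [26] -> [26, 38]
  Merge [20, 25] + [26, 38] -> [20, 25, 26, 38]
  Merge [37] + [3] -> [3, 37]
  Merge [8] + [4] -> [4, 8]
  Merge [3, 37] + [4, 8] -> [3, 4, 8, 37]
  Merge [20, 25, 26, 38] + [3, 4, 8, 37] -> [3, 4, 8, 20, 25, 26, 37, 38]


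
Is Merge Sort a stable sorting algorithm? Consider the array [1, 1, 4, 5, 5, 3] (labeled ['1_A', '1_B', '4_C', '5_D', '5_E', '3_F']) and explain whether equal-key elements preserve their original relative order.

Trace Merge Sort on the labeled array (the key is the number; the letter only tracks identity):
  Merge [1_B] + [4_C] -> [1_B, 4_C]
  Merge [1_A] + [1_B, 4_C] -> [1_A, 1_B, 4_C]
  Merge [5_E] + [3_F] -> [3_F, 5_E]
  Merge [5_D] + [3_F, 5_E] -> [3_F, 5_D, 5_E]
  Merge [1_A, 1_B, 4_C] + [3_F, 5_D, 5_E] -> [1_A, 1_B, 3_F, 4_C, 5_D, 5_E]
Final order: [1_A, 1_B, 3_F, 4_C, 5_D, 5_E]
Equal keys:
  value 1: originally 1_A, 1_B; after sorting 1_A, 1_B -> order preserved
  value 5: originally 5_D, 5_E; after sorting 5_D, 5_E -> order preserved
All equal keys kept their original relative order. Merge Sort is stable: when the heads of the two halves are equal the merge takes from the left half first.
Answer: Stable


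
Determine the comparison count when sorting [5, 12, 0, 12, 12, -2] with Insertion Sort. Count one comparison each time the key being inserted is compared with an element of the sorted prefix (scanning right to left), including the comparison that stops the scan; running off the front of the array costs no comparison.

Insert 12: 5 <= 12 (stop) = 1 comparison(s) -> [5, 12, 0, 12, 12, -2]
Insert 0: 12 > 0 (shift), 5 > 0 (shift), reached front = 2 comparison(s) -> [0, 5, 12, 12, 12, -2]
Insert 12: 12 <= 12 (stop) = 1 comparison(s) -> [0, 5, 12, 12, 12, -2]
Insert 12: 12 <= 12 (stop) = 1 comparison(s) -> [0, 5, 12, 12, 12, -2]
Insert -2: 12 > -2 (shift), 12 > -2 (shift), 12 > -2 (shift), 5 > -2 (shift), 0 > -2 (shift), reached front = 5 comparison(s) -> [-2, 0, 5, 12, 12, 12]
Total comparisons: 1 + 2 + 1 + 1 + 5 = 10


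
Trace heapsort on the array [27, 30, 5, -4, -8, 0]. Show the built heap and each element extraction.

Build heap: [30, 27, 5, -4, -8, 0]
Extract 30: [27, 0, 5, -4, -8, 30]
Extract 27: [5, 0, -8, -4, 27, 30]
Extract 5: [0, -4, -8, 5, 27, 30]
Extract 0: [-4, -8, 0, 5, 27, 30]
Extract -4: [-8, -4, 0, 5, 27, 30]


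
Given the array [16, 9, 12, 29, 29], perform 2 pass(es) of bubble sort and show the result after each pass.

After pass 1: [9, 12, 16, 29, 29] (2 swaps)
After pass 2: [9, 12, 16, 29, 29] (0 swaps)
Total swaps: 2


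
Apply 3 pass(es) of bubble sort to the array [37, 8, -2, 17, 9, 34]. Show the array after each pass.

After pass 1: [8, -2, 17, 9, 34, 37] (5 swaps)
After pass 2: [-2, 8, 9, 17, 34, 37] (2 swaps)
After pass 3: [-2, 8, 9, 17, 34, 37] (0 swaps)
Total swaps: 7


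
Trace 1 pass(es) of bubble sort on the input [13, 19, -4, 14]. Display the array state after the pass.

After pass 1: [13, -4, 14, 19] (2 swaps)
Total swaps: 2


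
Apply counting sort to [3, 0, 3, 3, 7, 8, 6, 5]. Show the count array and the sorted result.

Count array: [1, 0, 0, 3, 0, 1, 1, 1, 1]
(count[i] = number of elements equal to i)
Cumulative count: [1, 1, 1, 4, 4, 5, 6, 7, 8]
Sorted: [0, 3, 3, 3, 5, 6, 7, 8]


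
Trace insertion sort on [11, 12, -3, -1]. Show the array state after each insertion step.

First element 11 is already 'sorted'
Insert 12: shifted 0 elements -> [11, 12, -3, -1]
Insert -3: shifted 2 elements -> [-3, 11, 12, -1]
Insert -1: shifted 2 elements -> [-3, -1, 11, 12]


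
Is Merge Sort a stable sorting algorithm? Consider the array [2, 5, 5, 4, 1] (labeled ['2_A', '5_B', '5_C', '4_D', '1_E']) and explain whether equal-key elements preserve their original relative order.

Trace Merge Sort on the labeled array (the key is the number; the letter only tracks identity):
  Merge [2_A] + [5_B] -> [2_A, 5_B]
  Merge [4_D] + [1_E] -> [1_E, 4_D]
  Merge [5_C] + [1_E, 4_D] -> [1_E, 4_D, 5_C]
  Merge [2_A, 5_B] + [1_E, 4_D, 5_C] -> [1_E, 2_A, 4_D, 5_B, 5_C]
Final order: [1_E, 2_A, 4_D, 5_B, 5_C]
Equal keys:
  value 5: originally 5_B, 5_C; after sorting 5_B, 5_C -> order preserved
All equal keys kept their original relative order. Merge Sort is stable: when the heads of the two halves are equal the merge takes from the left half first.
Answer: Stable


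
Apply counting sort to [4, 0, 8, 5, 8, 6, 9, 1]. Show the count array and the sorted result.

Count array: [1, 1, 0, 0, 1, 1, 1, 0, 2, 1]
(count[i] = number of elements equal to i)
Cumulative count: [1, 2, 2, 2, 3, 4, 5, 5, 7, 8]
Sorted: [0, 1, 4, 5, 6, 8, 8, 9]


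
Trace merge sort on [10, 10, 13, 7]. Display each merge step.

Divide and conquer:
  Merge [10] + [10] -> [10, 10]
  Merge [13] + [7] -> [7, 13]
  Merge [10, 10] + [7, 13] -> [7, 10, 10, 13]


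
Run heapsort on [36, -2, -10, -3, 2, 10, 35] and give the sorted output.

Build heap: [36, 2, 35, -3, -2, 10, -10]
Extract 36: [35, 2, 10, -3, -2, -10, 36]
Extract 35: [10, 2, -10, -3, -2, 35, 36]
Extract 10: [2, -2, -10, -3, 10, 35, 36]
Extract 2: [-2, -3, -10, 2, 10, 35, 36]
Extract -2: [-3, -10, -2, 2, 10, 35, 36]
Extract -3: [-10, -3, -2, 2, 10, 35, 36]


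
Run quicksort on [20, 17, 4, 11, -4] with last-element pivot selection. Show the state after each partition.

Partition 1: pivot=-4 at index 0 -> [-4, 17, 4, 11, 20]
Partition 2: pivot=20 at index 4 -> [-4, 17, 4, 11, 20]
Partition 3: pivot=11 at index 2 -> [-4, 4, 11, 17, 20]


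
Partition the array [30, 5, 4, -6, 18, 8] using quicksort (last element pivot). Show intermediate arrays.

Partition 1: pivot=8 at index 3 -> [5, 4, -6, 8, 18, 30]
Partition 2: pivot=-6 at index 0 -> [-6, 4, 5, 8, 18, 30]
Partition 3: pivot=5 at index 2 -> [-6, 4, 5, 8, 18, 30]
Partition 4: pivot=30 at index 5 -> [-6, 4, 5, 8, 18, 30]


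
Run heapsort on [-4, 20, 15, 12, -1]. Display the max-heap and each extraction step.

Build heap: [20, 12, 15, -4, -1]
Extract 20: [15, 12, -1, -4, 20]
Extract 15: [12, -4, -1, 15, 20]
Extract 12: [-1, -4, 12, 15, 20]
Extract -1: [-4, -1, 12, 15, 20]


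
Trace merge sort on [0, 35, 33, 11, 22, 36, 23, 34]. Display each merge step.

Divide and conquer:
  Merge [0] + [35] -> [0, 35]
  Merge [33] + [11] -> [11, 33]
  Merge [0, 35] + [11, 33] -> [0, 11, 33, 35]
  Merge [22] + [36] -> [22, 36]
  Merge [23] + [34] -> [23, 34]
  Merge [22, 36] + [23, 34] -> [22, 23, 34, 36]
  Merge [0, 11, 33, 35] + [22, 23, 34, 36] -> [0, 11, 22, 23, 33, 34, 35, 36]


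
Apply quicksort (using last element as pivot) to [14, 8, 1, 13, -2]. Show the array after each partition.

Partition 1: pivot=-2 at index 0 -> [-2, 8, 1, 13, 14]
Partition 2: pivot=14 at index 4 -> [-2, 8, 1, 13, 14]
Partition 3: pivot=13 at index 3 -> [-2, 8, 1, 13, 14]
Partition 4: pivot=1 at index 1 -> [-2, 1, 8, 13, 14]


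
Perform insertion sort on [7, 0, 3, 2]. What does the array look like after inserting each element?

First element 7 is already 'sorted'
Insert 0: shifted 1 elements -> [0, 7, 3, 2]
Insert 3: shifted 1 elements -> [0, 3, 7, 2]
Insert 2: shifted 2 elements -> [0, 2, 3, 7]


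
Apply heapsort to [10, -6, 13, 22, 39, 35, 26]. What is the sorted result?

Build heap: [39, 22, 35, 10, -6, 13, 26]
Extract 39: [35, 22, 26, 10, -6, 13, 39]
Extract 35: [26, 22, 13, 10, -6, 35, 39]
Extract 26: [22, 10, 13, -6, 26, 35, 39]
Extract 22: [13, 10, -6, 22, 26, 35, 39]
Extract 13: [10, -6, 13, 22, 26, 35, 39]
Extract 10: [-6, 10, 13, 22, 26, 35, 39]


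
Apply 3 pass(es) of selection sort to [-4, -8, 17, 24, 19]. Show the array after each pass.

Pass 1: Select minimum -8 at index 1, swap -> [-8, -4, 17, 24, 19]
Pass 2: Select minimum -4 at index 1, swap -> [-8, -4, 17, 24, 19]
Pass 3: Select minimum 17 at index 2, swap -> [-8, -4, 17, 24, 19]


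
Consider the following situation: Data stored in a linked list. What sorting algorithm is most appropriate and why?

Best choice: Merge sort
Reason: Merge sort doesn't require random access; can be done in O(1) extra space for linked lists


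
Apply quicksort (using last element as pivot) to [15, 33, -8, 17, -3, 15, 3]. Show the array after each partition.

Partition 1: pivot=3 at index 2 -> [-8, -3, 3, 17, 33, 15, 15]
Partition 2: pivot=-3 at index 1 -> [-8, -3, 3, 17, 33, 15, 15]
Partition 3: pivot=15 at index 4 -> [-8, -3, 3, 15, 15, 17, 33]
Partition 4: pivot=33 at index 6 -> [-8, -3, 3, 15, 15, 17, 33]


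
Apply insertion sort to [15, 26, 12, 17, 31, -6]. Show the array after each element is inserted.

First element 15 is already 'sorted'
Insert 26: shifted 0 elements -> [15, 26, 12, 17, 31, -6]
Insert 12: shifted 2 elements -> [12, 15, 26, 17, 31, -6]
Insert 17: shifted 1 elements -> [12, 15, 17, 26, 31, -6]
Insert 31: shifted 0 elements -> [12, 15, 17, 26, 31, -6]
Insert -6: shifted 5 elements -> [-6, 12, 15, 17, 26, 31]


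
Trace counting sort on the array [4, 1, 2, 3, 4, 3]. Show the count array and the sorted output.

Count array: [0, 1, 1, 2, 2]
(count[i] = number of elements equal to i)
Cumulative count: [0, 1, 2, 4, 6]
Sorted: [1, 2, 3, 3, 4, 4]


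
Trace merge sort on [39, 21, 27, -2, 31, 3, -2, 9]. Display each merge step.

Divide and conquer:
  Merge [39] + [21] -> [21, 39]
  Merge [27] + [-2] -> [-2, 27]
  Merge [21, 39] + [-2, 27] -> [-2, 21, 27, 39]
  Merge [31] + [3] -> [3, 31]
  Merge [-2] + [9] -> [-2, 9]
  Merge [3, 31] + [-2, 9] -> [-2, 3, 9, 31]
  Merge [-2, 21, 27, 39] + [-2, 3, 9, 31] -> [-2, -2, 3, 9, 21, 27, 31, 39]


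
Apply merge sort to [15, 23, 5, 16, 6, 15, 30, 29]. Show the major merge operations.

Divide and conquer:
  Merge [15] + [23] -> [15, 23]
  Merge [5] + [16] -> [5, 16]
  Merge [15, 23] + [5, 16] -> [5, 15, 16, 23]
  Merge [6] + [15] -> [6, 15]
  Merge [30] + [29] -> [29, 30]
  Merge [6, 15] + [29, 30] -> [6, 15, 29, 30]
  Merge [5, 15, 16, 23] + [6, 15, 29, 30] -> [5, 6, 15, 15, 16, 23, 29, 30]


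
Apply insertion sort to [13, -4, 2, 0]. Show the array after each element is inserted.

First element 13 is already 'sorted'
Insert -4: shifted 1 elements -> [-4, 13, 2, 0]
Insert 2: shifted 1 elements -> [-4, 2, 13, 0]
Insert 0: shifted 2 elements -> [-4, 0, 2, 13]


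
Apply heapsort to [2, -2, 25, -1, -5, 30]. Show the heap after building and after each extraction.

Build heap: [30, -1, 25, -2, -5, 2]
Extract 30: [25, -1, 2, -2, -5, 30]
Extract 25: [2, -1, -5, -2, 25, 30]
Extract 2: [-1, -2, -5, 2, 25, 30]
Extract -1: [-2, -5, -1, 2, 25, 30]
Extract -2: [-5, -2, -1, 2, 25, 30]


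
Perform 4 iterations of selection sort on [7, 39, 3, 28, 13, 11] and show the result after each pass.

Pass 1: Select minimum 3 at index 2, swap -> [3, 39, 7, 28, 13, 11]
Pass 2: Select minimum 7 at index 2, swap -> [3, 7, 39, 28, 13, 11]
Pass 3: Select minimum 11 at index 5, swap -> [3, 7, 11, 28, 13, 39]
Pass 4: Select minimum 13 at index 4, swap -> [3, 7, 11, 13, 28, 39]


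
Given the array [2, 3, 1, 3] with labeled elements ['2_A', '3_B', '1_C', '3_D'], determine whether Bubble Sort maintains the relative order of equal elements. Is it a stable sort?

Trace Bubble Sort on the labeled array (the key is the number; the letter only tracks identity):
  After pass 1: [2_A, 1_C, 3_B, 3_D]
  After pass 2: [1_C, 2_A, 3_B, 3_D]
  After pass 3: [1_C, 2_A, 3_B, 3_D] (no swaps, done)
Final order: [1_C, 2_A, 3_B, 3_D]
Equal keys:
  value 3: originally 3_B, 3_D; after sorting 3_B, 3_D -> order preserved
All equal keys kept their original relative order. Bubble Sort is stable: it only swaps adjacent elements when the left one is strictly greater, so equal keys never move past each other.
Answer: Stable


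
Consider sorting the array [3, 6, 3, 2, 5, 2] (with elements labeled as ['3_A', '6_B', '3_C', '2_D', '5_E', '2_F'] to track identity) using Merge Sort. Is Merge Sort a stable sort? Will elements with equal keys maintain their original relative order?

Trace Merge Sort on the labeled array (the key is the number; the letter only tracks identity):
  Merge [6_B] + [3_C] -> [3_C, 6_B]
  Merge [3_A] + [3_C, 6_B] -> [3_A, 3_C, 6_B]
  Merge [5_E] + [2_F] -> [2_F, 5_E]
  Merge [2_D] + [2_F, 5_E] -> [2_D, 2_F, 5_E]
  Merge [3_A, 3_C, 6_B] + [2_D, 2_F, 5_E] -> [2_D, 2_F, 3_A, 3_C, 5_E, 6_B]
Final order: [2_D, 2_F, 3_A, 3_C, 5_E, 6_B]
Equal keys:
  value 2: originally 2_D, 2_F; after sorting 2_D, 2_F -> order preserved
  value 3: originally 3_A, 3_C; after sorting 3_A, 3_C -> order preserved
All equal keys kept their original relative order. Merge Sort is stable: when the heads of the two halves are equal the merge takes from the left half first.
Answer: Stable


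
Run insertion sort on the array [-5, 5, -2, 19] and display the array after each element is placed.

First element -5 is already 'sorted'
Insert 5: shifted 0 elements -> [-5, 5, -2, 19]
Insert -2: shifted 1 elements -> [-5, -2, 5, 19]
Insert 19: shifted 0 elements -> [-5, -2, 5, 19]


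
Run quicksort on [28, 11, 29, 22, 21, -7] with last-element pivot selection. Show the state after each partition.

Partition 1: pivot=-7 at index 0 -> [-7, 11, 29, 22, 21, 28]
Partition 2: pivot=28 at index 4 -> [-7, 11, 22, 21, 28, 29]
Partition 3: pivot=21 at index 2 -> [-7, 11, 21, 22, 28, 29]


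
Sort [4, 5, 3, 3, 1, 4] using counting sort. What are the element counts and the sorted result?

Count array: [0, 1, 0, 2, 2, 1]
(count[i] = number of elements equal to i)
Cumulative count: [0, 1, 1, 3, 5, 6]
Sorted: [1, 3, 3, 4, 4, 5]


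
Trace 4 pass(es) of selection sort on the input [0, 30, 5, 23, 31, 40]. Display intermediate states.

Pass 1: Select minimum 0 at index 0, swap -> [0, 30, 5, 23, 31, 40]
Pass 2: Select minimum 5 at index 2, swap -> [0, 5, 30, 23, 31, 40]
Pass 3: Select minimum 23 at index 3, swap -> [0, 5, 23, 30, 31, 40]
Pass 4: Select minimum 30 at index 3, swap -> [0, 5, 23, 30, 31, 40]


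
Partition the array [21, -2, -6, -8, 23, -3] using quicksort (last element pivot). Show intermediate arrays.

Partition 1: pivot=-3 at index 2 -> [-6, -8, -3, -2, 23, 21]
Partition 2: pivot=-8 at index 0 -> [-8, -6, -3, -2, 23, 21]
Partition 3: pivot=21 at index 4 -> [-8, -6, -3, -2, 21, 23]


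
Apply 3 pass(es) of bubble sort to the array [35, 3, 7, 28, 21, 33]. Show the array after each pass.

After pass 1: [3, 7, 28, 21, 33, 35] (5 swaps)
After pass 2: [3, 7, 21, 28, 33, 35] (1 swaps)
After pass 3: [3, 7, 21, 28, 33, 35] (0 swaps)
Total swaps: 6


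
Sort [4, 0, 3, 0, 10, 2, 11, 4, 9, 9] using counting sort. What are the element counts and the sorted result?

Count array: [2, 0, 1, 1, 2, 0, 0, 0, 0, 2, 1, 1]
(count[i] = number of elements equal to i)
Cumulative count: [2, 2, 3, 4, 6, 6, 6, 6, 6, 8, 9, 10]
Sorted: [0, 0, 2, 3, 4, 4, 9, 9, 10, 11]


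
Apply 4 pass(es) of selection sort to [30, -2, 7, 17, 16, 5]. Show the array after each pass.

Pass 1: Select minimum -2 at index 1, swap -> [-2, 30, 7, 17, 16, 5]
Pass 2: Select minimum 5 at index 5, swap -> [-2, 5, 7, 17, 16, 30]
Pass 3: Select minimum 7 at index 2, swap -> [-2, 5, 7, 17, 16, 30]
Pass 4: Select minimum 16 at index 4, swap -> [-2, 5, 7, 16, 17, 30]


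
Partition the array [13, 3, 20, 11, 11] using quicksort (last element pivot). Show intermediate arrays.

Partition 1: pivot=11 at index 2 -> [3, 11, 11, 13, 20]
Partition 2: pivot=11 at index 1 -> [3, 11, 11, 13, 20]
Partition 3: pivot=20 at index 4 -> [3, 11, 11, 13, 20]


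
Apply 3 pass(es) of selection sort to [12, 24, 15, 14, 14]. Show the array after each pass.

Pass 1: Select minimum 12 at index 0, swap -> [12, 24, 15, 14, 14]
Pass 2: Select minimum 14 at index 3, swap -> [12, 14, 15, 24, 14]
Pass 3: Select minimum 14 at index 4, swap -> [12, 14, 14, 24, 15]


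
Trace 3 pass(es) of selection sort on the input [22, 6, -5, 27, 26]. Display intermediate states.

Pass 1: Select minimum -5 at index 2, swap -> [-5, 6, 22, 27, 26]
Pass 2: Select minimum 6 at index 1, swap -> [-5, 6, 22, 27, 26]
Pass 3: Select minimum 22 at index 2, swap -> [-5, 6, 22, 27, 26]


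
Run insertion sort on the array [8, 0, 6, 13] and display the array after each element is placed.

First element 8 is already 'sorted'
Insert 0: shifted 1 elements -> [0, 8, 6, 13]
Insert 6: shifted 1 elements -> [0, 6, 8, 13]
Insert 13: shifted 0 elements -> [0, 6, 8, 13]


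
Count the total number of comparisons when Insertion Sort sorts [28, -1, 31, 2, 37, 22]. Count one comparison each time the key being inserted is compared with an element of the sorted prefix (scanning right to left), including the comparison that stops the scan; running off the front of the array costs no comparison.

Insert -1: 28 > -1 (shift), reached front = 1 comparison(s) -> [-1, 28, 31, 2, 37, 22]
Insert 31: 28 <= 31 (stop) = 1 comparison(s) -> [-1, 28, 31, 2, 37, 22]
Insert 2: 31 > 2 (shift), 28 > 2 (shift), -1 <= 2 (stop) = 3 comparison(s) -> [-1, 2, 28, 31, 37, 22]
Insert 37: 31 <= 37 (stop) = 1 comparison(s) -> [-1, 2, 28, 31, 37, 22]
Insert 22: 37 > 22 (shift), 31 > 22 (shift), 28 > 22 (shift), 2 <= 22 (stop) = 4 comparison(s) -> [-1, 2, 22, 28, 31, 37]
Total comparisons: 1 + 1 + 3 + 1 + 4 = 10


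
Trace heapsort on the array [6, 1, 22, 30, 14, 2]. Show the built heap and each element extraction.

Build heap: [30, 14, 22, 1, 6, 2]
Extract 30: [22, 14, 2, 1, 6, 30]
Extract 22: [14, 6, 2, 1, 22, 30]
Extract 14: [6, 1, 2, 14, 22, 30]
Extract 6: [2, 1, 6, 14, 22, 30]
Extract 2: [1, 2, 6, 14, 22, 30]


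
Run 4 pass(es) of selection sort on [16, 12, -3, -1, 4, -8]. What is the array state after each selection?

Pass 1: Select minimum -8 at index 5, swap -> [-8, 12, -3, -1, 4, 16]
Pass 2: Select minimum -3 at index 2, swap -> [-8, -3, 12, -1, 4, 16]
Pass 3: Select minimum -1 at index 3, swap -> [-8, -3, -1, 12, 4, 16]
Pass 4: Select minimum 4 at index 4, swap -> [-8, -3, -1, 4, 12, 16]


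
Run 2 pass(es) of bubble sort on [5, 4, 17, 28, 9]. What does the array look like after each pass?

After pass 1: [4, 5, 17, 9, 28] (2 swaps)
After pass 2: [4, 5, 9, 17, 28] (1 swaps)
Total swaps: 3


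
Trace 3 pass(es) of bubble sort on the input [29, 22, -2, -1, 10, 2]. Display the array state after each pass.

After pass 1: [22, -2, -1, 10, 2, 29] (5 swaps)
After pass 2: [-2, -1, 10, 2, 22, 29] (4 swaps)
After pass 3: [-2, -1, 2, 10, 22, 29] (1 swaps)
Total swaps: 10


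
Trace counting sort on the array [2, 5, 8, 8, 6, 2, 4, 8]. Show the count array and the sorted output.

Count array: [0, 0, 2, 0, 1, 1, 1, 0, 3]
(count[i] = number of elements equal to i)
Cumulative count: [0, 0, 2, 2, 3, 4, 5, 5, 8]
Sorted: [2, 2, 4, 5, 6, 8, 8, 8]


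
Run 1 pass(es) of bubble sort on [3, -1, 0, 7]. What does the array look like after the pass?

After pass 1: [-1, 0, 3, 7] (2 swaps)
Total swaps: 2


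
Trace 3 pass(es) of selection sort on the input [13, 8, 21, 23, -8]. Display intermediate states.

Pass 1: Select minimum -8 at index 4, swap -> [-8, 8, 21, 23, 13]
Pass 2: Select minimum 8 at index 1, swap -> [-8, 8, 21, 23, 13]
Pass 3: Select minimum 13 at index 4, swap -> [-8, 8, 13, 23, 21]


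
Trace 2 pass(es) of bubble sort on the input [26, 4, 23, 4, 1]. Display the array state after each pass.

After pass 1: [4, 23, 4, 1, 26] (4 swaps)
After pass 2: [4, 4, 1, 23, 26] (2 swaps)
Total swaps: 6


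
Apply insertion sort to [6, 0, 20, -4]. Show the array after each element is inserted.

First element 6 is already 'sorted'
Insert 0: shifted 1 elements -> [0, 6, 20, -4]
Insert 20: shifted 0 elements -> [0, 6, 20, -4]
Insert -4: shifted 3 elements -> [-4, 0, 6, 20]


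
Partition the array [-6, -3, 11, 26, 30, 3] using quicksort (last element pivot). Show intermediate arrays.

Partition 1: pivot=3 at index 2 -> [-6, -3, 3, 26, 30, 11]
Partition 2: pivot=-3 at index 1 -> [-6, -3, 3, 26, 30, 11]
Partition 3: pivot=11 at index 3 -> [-6, -3, 3, 11, 30, 26]
Partition 4: pivot=26 at index 4 -> [-6, -3, 3, 11, 26, 30]


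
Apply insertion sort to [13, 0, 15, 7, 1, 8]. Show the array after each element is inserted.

First element 13 is already 'sorted'
Insert 0: shifted 1 elements -> [0, 13, 15, 7, 1, 8]
Insert 15: shifted 0 elements -> [0, 13, 15, 7, 1, 8]
Insert 7: shifted 2 elements -> [0, 7, 13, 15, 1, 8]
Insert 1: shifted 3 elements -> [0, 1, 7, 13, 15, 8]
Insert 8: shifted 2 elements -> [0, 1, 7, 8, 13, 15]


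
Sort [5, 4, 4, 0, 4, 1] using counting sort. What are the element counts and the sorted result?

Count array: [1, 1, 0, 0, 3, 1]
(count[i] = number of elements equal to i)
Cumulative count: [1, 2, 2, 2, 5, 6]
Sorted: [0, 1, 4, 4, 4, 5]


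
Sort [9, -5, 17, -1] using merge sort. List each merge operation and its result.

Divide and conquer:
  Merge [9] + [-5] -> [-5, 9]
  Merge [17] + [-1] -> [-1, 17]
  Merge [-5, 9] + [-1, 17] -> [-5, -1, 9, 17]


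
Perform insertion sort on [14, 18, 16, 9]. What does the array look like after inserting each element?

First element 14 is already 'sorted'
Insert 18: shifted 0 elements -> [14, 18, 16, 9]
Insert 16: shifted 1 elements -> [14, 16, 18, 9]
Insert 9: shifted 3 elements -> [9, 14, 16, 18]


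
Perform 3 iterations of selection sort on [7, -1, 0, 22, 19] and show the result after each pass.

Pass 1: Select minimum -1 at index 1, swap -> [-1, 7, 0, 22, 19]
Pass 2: Select minimum 0 at index 2, swap -> [-1, 0, 7, 22, 19]
Pass 3: Select minimum 7 at index 2, swap -> [-1, 0, 7, 22, 19]


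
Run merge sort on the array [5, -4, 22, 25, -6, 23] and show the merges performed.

Divide and conquer:
  Merge [-4] + [22] -> [-4, 22]
  Merge [5] + [-4, 22] -> [-4, 5, 22]
  Merge [-6] + [23] -> [-6, 23]
  Merge [25] + [-6, 23] -> [-6, 23, 25]
  Merge [-4, 5, 22] + [-6, 23, 25] -> [-6, -4, 5, 22, 23, 25]


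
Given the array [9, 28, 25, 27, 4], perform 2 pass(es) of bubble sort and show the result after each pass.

After pass 1: [9, 25, 27, 4, 28] (3 swaps)
After pass 2: [9, 25, 4, 27, 28] (1 swaps)
Total swaps: 4


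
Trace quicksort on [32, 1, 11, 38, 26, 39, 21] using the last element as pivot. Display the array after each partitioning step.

Partition 1: pivot=21 at index 2 -> [1, 11, 21, 38, 26, 39, 32]
Partition 2: pivot=11 at index 1 -> [1, 11, 21, 38, 26, 39, 32]
Partition 3: pivot=32 at index 4 -> [1, 11, 21, 26, 32, 39, 38]
Partition 4: pivot=38 at index 5 -> [1, 11, 21, 26, 32, 38, 39]


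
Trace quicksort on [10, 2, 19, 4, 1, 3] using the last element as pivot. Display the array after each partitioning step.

Partition 1: pivot=3 at index 2 -> [2, 1, 3, 4, 10, 19]
Partition 2: pivot=1 at index 0 -> [1, 2, 3, 4, 10, 19]
Partition 3: pivot=19 at index 5 -> [1, 2, 3, 4, 10, 19]
Partition 4: pivot=10 at index 4 -> [1, 2, 3, 4, 10, 19]


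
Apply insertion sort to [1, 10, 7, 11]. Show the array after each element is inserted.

First element 1 is already 'sorted'
Insert 10: shifted 0 elements -> [1, 10, 7, 11]
Insert 7: shifted 1 elements -> [1, 7, 10, 11]
Insert 11: shifted 0 elements -> [1, 7, 10, 11]


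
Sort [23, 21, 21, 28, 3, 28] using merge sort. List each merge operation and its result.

Divide and conquer:
  Merge [21] + [21] -> [21, 21]
  Merge [23] + [21, 21] -> [21, 21, 23]
  Merge [3] + [28] -> [3, 28]
  Merge [28] + [3, 28] -> [3, 28, 28]
  Merge [21, 21, 23] + [3, 28, 28] -> [3, 21, 21, 23, 28, 28]


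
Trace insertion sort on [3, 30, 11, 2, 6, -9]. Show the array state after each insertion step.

First element 3 is already 'sorted'
Insert 30: shifted 0 elements -> [3, 30, 11, 2, 6, -9]
Insert 11: shifted 1 elements -> [3, 11, 30, 2, 6, -9]
Insert 2: shifted 3 elements -> [2, 3, 11, 30, 6, -9]
Insert 6: shifted 2 elements -> [2, 3, 6, 11, 30, -9]
Insert -9: shifted 5 elements -> [-9, 2, 3, 6, 11, 30]


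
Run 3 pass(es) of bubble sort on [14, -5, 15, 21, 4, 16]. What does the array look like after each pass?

After pass 1: [-5, 14, 15, 4, 16, 21] (3 swaps)
After pass 2: [-5, 14, 4, 15, 16, 21] (1 swaps)
After pass 3: [-5, 4, 14, 15, 16, 21] (1 swaps)
Total swaps: 5
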